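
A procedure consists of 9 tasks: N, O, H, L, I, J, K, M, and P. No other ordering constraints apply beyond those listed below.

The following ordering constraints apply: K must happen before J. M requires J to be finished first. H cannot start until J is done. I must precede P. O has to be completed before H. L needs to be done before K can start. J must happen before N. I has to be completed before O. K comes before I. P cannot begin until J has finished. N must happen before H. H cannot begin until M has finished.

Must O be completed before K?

In fact the dependencies run the other way: K → I → O.
So O never precedes K.

No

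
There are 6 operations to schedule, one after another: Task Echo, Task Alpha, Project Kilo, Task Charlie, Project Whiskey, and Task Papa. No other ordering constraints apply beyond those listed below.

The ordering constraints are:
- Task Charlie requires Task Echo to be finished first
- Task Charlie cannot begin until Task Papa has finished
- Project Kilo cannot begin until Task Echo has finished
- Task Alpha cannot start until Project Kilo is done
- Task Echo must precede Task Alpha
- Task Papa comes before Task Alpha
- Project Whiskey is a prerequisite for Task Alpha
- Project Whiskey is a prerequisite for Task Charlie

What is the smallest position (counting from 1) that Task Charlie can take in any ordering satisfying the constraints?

4

Every operation that must precede Task Charlie has to come before it. Tracing all chains that end at Task Charlie, those operations are: Task Echo, Project Whiskey, Task Papa — 3 in total.
With 3 mandatory predecessors, the earliest Task Charlie can sit is position 3+1 = 4, and placing just those 3 first achieves it.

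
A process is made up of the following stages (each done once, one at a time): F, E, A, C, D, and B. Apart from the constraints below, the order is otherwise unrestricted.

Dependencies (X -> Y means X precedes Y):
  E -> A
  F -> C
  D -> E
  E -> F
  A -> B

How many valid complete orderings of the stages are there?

Only D has no prerequisites, so it must go first.
Enumerating by repeatedly choosing an available stage (one whose prerequisites are all placed) gives 6 distinct complete orderings.

6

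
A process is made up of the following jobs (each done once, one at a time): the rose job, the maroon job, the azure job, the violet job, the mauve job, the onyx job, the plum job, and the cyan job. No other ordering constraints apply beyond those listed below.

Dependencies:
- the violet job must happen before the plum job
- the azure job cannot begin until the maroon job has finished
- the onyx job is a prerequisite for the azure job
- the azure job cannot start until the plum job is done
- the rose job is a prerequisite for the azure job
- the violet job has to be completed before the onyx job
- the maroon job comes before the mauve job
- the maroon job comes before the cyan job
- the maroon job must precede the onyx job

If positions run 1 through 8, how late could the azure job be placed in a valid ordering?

8

No constraint forces any job after the azure job, so it can be placed last, in position 8.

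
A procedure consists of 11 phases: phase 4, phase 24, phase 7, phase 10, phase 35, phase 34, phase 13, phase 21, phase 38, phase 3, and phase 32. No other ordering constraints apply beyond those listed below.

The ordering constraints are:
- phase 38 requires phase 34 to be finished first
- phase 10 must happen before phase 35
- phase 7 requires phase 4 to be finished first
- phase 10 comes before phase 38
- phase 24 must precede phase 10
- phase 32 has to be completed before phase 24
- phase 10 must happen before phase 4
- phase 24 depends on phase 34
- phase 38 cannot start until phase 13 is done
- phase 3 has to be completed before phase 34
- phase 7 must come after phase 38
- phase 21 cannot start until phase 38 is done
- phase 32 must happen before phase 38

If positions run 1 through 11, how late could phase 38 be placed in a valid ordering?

Following every chain forward from phase 38, the phases that must come later are phase 7, phase 21 — 2 of them.
So at least 2 phases follow phase 38, putting phase 38 no later than position 9. That position is achievable by scheduling everything else first.

9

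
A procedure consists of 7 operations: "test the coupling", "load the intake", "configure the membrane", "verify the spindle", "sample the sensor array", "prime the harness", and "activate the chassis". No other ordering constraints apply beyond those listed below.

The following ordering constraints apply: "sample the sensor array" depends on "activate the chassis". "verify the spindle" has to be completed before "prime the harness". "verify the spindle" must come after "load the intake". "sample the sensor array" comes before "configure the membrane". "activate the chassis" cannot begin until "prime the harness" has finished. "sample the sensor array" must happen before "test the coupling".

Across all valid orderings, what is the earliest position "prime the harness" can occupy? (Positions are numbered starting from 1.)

Working backwards through the constraints from "prime the harness", its full set of required predecessors is "load the intake", "verify the spindle" — 2 of them.
With 2 mandatory predecessors, the earliest "prime the harness" can sit is position 2+1 = 3, and placing just those 2 first achieves it.

3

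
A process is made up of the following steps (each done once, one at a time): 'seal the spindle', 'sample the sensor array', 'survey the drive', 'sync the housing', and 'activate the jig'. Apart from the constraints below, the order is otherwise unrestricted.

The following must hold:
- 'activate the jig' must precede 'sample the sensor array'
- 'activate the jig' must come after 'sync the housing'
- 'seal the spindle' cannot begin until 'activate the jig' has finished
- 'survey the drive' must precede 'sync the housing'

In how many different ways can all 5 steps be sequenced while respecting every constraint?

2

Only 'survey the drive' has no prerequisites, so it must go first.
Counting all ways to extend the partial order to a total order gives 2.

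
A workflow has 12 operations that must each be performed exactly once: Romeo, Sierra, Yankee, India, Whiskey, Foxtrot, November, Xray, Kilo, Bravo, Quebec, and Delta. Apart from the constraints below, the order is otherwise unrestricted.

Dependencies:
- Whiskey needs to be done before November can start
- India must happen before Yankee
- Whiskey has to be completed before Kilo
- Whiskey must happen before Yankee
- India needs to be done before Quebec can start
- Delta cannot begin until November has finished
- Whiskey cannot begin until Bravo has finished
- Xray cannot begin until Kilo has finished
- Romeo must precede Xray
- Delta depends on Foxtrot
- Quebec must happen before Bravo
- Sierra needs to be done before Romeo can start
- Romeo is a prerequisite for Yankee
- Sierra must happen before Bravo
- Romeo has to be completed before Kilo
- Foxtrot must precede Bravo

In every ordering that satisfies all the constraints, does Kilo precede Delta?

Nothing in the constraints links Kilo and Delta; they are unordered relative to each other.
So Kilo can come before Delta or after — it is not forced.

No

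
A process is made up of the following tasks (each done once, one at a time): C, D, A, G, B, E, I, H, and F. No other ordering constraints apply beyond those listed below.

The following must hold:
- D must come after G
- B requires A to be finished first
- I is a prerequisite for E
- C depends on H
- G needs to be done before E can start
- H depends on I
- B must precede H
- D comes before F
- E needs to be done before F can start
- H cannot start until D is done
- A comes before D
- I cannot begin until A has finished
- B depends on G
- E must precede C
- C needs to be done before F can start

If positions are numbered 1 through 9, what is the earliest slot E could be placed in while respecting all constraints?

4

Every task that must precede E has to come before it. Tracing all chains that end at E, those tasks are: A, G, I — 3 in total.
With 3 mandatory predecessors, the earliest E can sit is position 3+1 = 4, and placing just those 3 first achieves it.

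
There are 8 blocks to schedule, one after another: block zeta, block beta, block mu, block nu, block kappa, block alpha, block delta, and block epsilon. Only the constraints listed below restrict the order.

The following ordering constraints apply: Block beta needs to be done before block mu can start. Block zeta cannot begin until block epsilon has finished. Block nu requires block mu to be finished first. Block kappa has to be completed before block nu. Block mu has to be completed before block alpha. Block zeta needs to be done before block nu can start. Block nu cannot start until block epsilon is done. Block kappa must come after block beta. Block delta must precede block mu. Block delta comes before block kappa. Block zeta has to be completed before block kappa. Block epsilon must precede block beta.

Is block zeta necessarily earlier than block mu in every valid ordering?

No

Nothing in the constraints links block zeta and block mu; they are unordered relative to each other.
So block zeta can come before block mu or after — it is not forced.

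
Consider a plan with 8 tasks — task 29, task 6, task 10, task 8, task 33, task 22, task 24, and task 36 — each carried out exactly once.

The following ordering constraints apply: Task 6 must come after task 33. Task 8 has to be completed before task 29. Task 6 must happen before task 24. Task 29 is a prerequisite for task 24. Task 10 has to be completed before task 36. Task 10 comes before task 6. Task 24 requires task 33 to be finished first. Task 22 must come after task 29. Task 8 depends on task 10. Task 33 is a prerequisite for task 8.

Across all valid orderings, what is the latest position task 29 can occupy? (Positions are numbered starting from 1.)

6

Following every chain forward from task 29, the tasks that must come later are task 22, task 24 — 2 of them.
So at least 2 tasks follow task 29, putting task 29 no later than position 6. That position is achievable by scheduling everything else first.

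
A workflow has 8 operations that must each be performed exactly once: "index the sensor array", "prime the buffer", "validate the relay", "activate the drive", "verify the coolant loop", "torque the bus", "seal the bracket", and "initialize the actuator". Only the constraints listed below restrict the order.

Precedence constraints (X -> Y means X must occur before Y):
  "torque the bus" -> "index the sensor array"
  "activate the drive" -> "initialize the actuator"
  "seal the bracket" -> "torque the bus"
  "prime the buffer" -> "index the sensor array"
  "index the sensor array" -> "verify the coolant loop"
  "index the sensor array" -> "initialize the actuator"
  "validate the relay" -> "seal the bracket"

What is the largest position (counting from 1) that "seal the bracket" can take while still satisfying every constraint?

4

Every operation that must follow "seal the bracket" has to come after it. Tracing all chains starting from "seal the bracket", those operations are: "index the sensor array", "verify the coolant loop", "torque the bus", "initialize the actuator" — 4 in total.
So at least 4 operations follow "seal the bracket", putting "seal the bracket" no later than position 4. That position is achievable by scheduling everything else first.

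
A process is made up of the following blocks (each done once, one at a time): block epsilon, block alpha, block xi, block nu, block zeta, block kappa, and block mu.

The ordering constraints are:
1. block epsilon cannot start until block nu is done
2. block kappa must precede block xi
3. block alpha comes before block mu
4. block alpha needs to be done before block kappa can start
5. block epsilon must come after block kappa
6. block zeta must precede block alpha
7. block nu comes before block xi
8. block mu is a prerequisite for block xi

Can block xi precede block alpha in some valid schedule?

No

There is a dependency chain block alpha → block kappa → block xi, so block xi always comes after block alpha.
So no valid ordering can have block xi before block alpha.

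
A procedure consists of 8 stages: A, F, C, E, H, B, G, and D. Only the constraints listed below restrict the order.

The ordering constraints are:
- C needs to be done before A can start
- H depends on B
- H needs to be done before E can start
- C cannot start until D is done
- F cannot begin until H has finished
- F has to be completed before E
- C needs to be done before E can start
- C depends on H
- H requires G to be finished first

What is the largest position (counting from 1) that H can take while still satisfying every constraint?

Following every chain forward from H, the stages that must come later are A, F, C, E — 4 of them.
With 4 mandatory successors out of 8 stages total, the latest slot for H is 8−4 = 4, and it's reachable by doing all non-successors before H.

4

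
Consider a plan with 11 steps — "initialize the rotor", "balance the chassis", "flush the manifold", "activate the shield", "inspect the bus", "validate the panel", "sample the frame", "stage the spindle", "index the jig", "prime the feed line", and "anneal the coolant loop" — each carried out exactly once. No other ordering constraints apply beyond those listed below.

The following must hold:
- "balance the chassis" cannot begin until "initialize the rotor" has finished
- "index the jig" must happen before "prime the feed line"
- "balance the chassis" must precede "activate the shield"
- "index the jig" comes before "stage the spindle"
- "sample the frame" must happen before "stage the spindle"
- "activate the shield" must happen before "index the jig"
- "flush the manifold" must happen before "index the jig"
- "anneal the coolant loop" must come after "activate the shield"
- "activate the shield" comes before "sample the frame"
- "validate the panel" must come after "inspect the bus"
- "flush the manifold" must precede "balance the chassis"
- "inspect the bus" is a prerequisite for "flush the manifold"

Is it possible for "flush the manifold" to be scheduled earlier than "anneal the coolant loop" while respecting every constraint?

"flush the manifold" is actually forced before "anneal the coolant loop" by the constraints, so certainly some valid ordering has "flush the manifold" first.

Yes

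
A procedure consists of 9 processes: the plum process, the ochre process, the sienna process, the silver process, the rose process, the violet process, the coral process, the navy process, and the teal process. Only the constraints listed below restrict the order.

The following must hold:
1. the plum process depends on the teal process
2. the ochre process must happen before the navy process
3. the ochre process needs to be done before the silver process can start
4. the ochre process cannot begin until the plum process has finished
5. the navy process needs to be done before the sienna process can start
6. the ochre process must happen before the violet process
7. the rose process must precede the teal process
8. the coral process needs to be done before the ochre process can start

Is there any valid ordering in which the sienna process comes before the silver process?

Yes

No chain of constraints runs from the silver process to the sienna process, so the silver process is not required to come first.
That means at least one valid schedule has the sienna process before the silver process.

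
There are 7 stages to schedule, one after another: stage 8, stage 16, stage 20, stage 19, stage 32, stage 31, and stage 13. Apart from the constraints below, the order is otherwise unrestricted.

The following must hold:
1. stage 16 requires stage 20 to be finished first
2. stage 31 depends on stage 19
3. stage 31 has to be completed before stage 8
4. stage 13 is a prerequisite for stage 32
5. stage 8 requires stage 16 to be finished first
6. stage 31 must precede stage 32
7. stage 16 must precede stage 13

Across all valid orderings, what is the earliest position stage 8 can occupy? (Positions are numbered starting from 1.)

Working backwards through the constraints from stage 8, its full set of required predecessors is stage 16, stage 20, stage 19, stage 31 — 4 of them.
With 4 mandatory predecessors, the earliest stage 8 can sit is position 4+1 = 5, and placing just those 4 first achieves it.

5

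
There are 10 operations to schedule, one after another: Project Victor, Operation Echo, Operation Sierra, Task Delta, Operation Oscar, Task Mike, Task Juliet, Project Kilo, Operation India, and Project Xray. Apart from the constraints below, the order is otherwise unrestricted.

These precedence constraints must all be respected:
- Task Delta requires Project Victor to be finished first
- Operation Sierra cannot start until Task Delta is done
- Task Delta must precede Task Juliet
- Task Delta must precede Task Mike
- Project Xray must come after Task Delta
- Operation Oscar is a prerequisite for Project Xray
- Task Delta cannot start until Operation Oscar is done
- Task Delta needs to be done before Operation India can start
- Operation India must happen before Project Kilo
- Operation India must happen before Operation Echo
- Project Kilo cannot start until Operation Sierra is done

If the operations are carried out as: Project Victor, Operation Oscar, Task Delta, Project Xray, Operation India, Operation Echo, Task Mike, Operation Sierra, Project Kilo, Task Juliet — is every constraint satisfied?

Every stated constraint is respected: Task Delta sits at position 3, ahead of Task Juliet at position 10, and each of the other listed pairs likewise has the predecessor earlier in the sequence.

Yes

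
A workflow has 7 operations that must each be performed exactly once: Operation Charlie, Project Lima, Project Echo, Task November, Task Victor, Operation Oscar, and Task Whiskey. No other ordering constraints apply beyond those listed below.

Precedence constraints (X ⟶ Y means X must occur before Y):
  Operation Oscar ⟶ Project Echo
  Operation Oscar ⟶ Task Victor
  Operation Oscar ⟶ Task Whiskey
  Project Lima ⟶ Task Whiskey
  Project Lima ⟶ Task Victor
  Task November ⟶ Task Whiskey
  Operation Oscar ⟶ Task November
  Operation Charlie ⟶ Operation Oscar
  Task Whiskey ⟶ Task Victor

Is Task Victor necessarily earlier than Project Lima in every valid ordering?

There is a chain Project Lima → Task Victor, which puts Project Lima before Task Victor.
So Task Victor does not have to come before Project Lima — it cannot.

No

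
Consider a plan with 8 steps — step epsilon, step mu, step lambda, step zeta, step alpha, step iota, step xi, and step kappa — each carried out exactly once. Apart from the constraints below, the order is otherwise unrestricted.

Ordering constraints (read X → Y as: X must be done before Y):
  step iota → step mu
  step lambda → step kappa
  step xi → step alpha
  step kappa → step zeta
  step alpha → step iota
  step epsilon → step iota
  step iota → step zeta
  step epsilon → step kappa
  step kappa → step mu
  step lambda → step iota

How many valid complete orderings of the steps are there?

64

The steps with no prerequisites are step epsilon, step lambda, step xi; any of them can be placed first.
Counting all ways to extend the partial order to a total order gives 64.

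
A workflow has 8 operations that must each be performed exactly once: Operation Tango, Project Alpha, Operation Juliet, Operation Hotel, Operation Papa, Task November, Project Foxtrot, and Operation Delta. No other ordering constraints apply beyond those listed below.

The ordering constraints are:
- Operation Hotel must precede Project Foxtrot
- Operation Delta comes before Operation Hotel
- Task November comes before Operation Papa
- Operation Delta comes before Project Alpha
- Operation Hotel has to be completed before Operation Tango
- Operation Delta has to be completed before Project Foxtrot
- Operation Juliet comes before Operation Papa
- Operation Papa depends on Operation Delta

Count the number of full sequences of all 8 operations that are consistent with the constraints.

The operations with no prerequisites are Operation Juliet, Task November, Operation Delta; any of them can be placed first.
Systematically extending each partial ordering one operation at a time and counting, there are 880 complete orderings.

880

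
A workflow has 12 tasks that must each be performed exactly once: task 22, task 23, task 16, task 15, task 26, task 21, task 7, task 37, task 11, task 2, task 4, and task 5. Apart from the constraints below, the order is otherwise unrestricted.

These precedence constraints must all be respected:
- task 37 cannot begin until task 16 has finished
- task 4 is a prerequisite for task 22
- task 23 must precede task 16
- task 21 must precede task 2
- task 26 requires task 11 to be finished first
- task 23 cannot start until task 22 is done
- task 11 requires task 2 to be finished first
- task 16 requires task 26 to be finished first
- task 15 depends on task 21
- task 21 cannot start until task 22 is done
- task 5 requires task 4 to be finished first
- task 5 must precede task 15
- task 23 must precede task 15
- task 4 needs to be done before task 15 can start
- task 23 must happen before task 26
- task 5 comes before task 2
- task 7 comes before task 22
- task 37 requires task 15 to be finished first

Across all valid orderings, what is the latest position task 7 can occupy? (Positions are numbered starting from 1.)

3

Every task that must follow task 7 has to come after it. Tracing all chains starting from task 7, those tasks are: task 22, task 23, task 16, task 15, task 26, task 21, task 37, task 11, task 2 — 9 in total.
So at least 9 tasks follow task 7, putting task 7 no later than position 3. That position is achievable by scheduling everything else first.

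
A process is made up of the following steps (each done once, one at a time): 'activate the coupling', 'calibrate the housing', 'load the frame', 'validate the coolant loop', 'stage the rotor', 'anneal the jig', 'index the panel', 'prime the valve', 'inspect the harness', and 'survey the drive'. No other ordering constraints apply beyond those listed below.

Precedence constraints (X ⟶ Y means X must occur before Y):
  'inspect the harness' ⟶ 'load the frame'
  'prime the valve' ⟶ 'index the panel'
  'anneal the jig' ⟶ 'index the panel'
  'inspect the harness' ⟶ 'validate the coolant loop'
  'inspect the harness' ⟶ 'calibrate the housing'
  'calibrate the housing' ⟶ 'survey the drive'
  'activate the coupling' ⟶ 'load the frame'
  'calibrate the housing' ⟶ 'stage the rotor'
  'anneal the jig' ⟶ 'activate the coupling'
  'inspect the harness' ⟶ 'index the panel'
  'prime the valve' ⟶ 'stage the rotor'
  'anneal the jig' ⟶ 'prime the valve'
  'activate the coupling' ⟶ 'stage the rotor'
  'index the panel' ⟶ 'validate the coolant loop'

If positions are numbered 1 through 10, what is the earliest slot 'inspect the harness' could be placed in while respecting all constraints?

'inspect the harness' has no prerequisites at all, so it can go in position 1.

1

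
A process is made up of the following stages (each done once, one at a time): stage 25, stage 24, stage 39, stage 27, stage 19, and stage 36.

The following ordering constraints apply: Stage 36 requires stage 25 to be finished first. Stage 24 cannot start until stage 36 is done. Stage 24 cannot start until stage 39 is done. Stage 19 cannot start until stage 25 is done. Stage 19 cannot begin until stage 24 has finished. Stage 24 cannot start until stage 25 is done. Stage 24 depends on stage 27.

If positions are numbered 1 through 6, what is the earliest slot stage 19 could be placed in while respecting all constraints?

The stages that are forced before stage 19, directly or transitively, are stage 25, stage 24, stage 39, stage 27, stage 36. That's 5 stages.
With 5 mandatory predecessors, the earliest stage 19 can sit is position 5+1 = 6, and placing just those 5 first achieves it.

6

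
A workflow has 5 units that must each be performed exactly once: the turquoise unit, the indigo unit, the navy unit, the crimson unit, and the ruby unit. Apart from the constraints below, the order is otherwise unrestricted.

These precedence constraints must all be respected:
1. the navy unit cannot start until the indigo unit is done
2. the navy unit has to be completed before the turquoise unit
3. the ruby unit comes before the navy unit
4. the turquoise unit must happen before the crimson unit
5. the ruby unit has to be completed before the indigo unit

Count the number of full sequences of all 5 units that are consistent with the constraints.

The ruby unit is the only unit with nothing required before it, so every ordering starts there.
Every unit is then forced in turn, so only 1 complete ordering is consistent with the constraints.

1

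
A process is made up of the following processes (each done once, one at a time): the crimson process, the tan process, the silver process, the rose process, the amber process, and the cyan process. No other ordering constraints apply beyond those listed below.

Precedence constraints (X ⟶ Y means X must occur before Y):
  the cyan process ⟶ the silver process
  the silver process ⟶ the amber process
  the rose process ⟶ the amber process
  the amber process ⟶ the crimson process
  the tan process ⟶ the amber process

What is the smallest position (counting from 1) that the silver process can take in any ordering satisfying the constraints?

2

Working backwards through the constraints from the silver process, its only required predecessor is the cyan process.
So at minimum 1 process comes before the silver process, putting the silver process no earlier than position 2. That position is achievable by scheduling exactly that predecessor first.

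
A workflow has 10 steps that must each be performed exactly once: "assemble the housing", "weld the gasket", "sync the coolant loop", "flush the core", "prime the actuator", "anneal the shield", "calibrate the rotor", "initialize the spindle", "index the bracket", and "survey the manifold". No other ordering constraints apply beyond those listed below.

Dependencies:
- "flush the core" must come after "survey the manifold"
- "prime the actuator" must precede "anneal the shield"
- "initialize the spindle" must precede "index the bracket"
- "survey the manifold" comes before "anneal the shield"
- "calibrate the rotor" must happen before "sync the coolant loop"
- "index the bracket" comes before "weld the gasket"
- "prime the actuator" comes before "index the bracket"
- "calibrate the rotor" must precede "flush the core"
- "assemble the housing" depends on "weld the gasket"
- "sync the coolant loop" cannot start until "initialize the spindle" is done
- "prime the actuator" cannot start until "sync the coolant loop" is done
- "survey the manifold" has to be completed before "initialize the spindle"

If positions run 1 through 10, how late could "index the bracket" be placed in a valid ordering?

Following every chain forward from "index the bracket", the steps that must come later are "assemble the housing", "weld the gasket" — 2 of them.
With 2 mandatory successors out of 10 steps total, the latest slot for "index the bracket" is 10−2 = 8, and it's reachable by doing all non-successors before "index the bracket".

8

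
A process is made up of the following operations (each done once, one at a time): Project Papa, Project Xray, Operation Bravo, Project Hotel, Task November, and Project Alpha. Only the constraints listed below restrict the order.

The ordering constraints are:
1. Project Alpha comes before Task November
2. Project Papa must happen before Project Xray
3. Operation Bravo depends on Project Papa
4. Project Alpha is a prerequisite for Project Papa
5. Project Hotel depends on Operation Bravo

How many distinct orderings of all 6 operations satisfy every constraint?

15

Project Alpha is the only operation with nothing required before it, so every ordering starts there.
Counting all ways to extend the partial order to a total order gives 15.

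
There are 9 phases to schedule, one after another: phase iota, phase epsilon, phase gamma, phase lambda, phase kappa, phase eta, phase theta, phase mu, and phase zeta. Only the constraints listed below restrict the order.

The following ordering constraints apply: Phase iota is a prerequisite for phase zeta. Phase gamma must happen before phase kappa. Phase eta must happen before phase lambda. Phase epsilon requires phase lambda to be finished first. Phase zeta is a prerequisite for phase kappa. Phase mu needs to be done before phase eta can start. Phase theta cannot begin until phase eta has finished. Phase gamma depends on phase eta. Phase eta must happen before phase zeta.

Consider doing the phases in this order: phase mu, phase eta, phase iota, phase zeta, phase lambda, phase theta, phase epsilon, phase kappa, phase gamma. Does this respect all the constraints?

No

Here phase gamma comes after phase kappa.
That contradicts the constraint that phase gamma must precede phase kappa.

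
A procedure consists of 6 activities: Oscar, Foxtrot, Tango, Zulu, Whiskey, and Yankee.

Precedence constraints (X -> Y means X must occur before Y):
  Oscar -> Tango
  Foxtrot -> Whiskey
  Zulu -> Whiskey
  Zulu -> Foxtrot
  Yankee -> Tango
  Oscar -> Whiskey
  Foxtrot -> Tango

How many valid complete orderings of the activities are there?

27

3 activities have no prerequisites (Oscar, Zulu, Yankee), so any of them could come first.
Enumerating by repeatedly choosing an available activity (one whose prerequisites are all placed) gives 27 distinct complete orderings.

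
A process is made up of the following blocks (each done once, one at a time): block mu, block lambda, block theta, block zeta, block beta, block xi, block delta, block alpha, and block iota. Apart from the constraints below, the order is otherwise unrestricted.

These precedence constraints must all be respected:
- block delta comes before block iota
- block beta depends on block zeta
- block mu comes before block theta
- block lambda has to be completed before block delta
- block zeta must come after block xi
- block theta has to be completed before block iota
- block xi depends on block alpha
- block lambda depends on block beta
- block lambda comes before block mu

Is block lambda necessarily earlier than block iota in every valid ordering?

Tracing the constraints gives a chain: block lambda → block delta → block iota.
That forces block lambda before block iota in every valid schedule.

Yes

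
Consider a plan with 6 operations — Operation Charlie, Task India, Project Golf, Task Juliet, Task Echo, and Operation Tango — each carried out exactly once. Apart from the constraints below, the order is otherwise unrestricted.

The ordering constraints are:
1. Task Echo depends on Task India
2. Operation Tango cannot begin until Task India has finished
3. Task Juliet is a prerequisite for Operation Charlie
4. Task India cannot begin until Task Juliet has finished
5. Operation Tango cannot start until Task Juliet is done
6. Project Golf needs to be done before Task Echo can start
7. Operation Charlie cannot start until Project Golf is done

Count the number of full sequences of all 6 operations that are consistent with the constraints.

24

The operations with no prerequisites are Project Golf, Task Juliet; any of them can be placed first.
Counting all ways to extend the partial order to a total order gives 24.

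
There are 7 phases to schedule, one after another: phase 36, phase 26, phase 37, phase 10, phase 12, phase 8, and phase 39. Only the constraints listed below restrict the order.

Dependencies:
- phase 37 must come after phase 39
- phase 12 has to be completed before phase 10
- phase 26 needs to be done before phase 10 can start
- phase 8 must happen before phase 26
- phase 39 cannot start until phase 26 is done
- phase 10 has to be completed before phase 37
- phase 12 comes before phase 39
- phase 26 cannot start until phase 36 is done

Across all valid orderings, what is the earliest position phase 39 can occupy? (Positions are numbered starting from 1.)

The phases that are forced before phase 39, directly or transitively, are phase 36, phase 26, phase 12, phase 8. That's 4 phases.
So at minimum 4 phases come before phase 39, putting phase 39 no earlier than position 5. That position is achievable by scheduling exactly those predecessors first.

5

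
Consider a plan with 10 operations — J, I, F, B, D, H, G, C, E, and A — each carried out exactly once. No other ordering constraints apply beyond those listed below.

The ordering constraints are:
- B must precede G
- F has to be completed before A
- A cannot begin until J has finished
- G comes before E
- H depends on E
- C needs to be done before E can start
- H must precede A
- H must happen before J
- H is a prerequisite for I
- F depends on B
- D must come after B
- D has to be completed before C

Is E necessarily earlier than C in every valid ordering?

In fact the dependencies run the other way: C → E.
So E never precedes C.

No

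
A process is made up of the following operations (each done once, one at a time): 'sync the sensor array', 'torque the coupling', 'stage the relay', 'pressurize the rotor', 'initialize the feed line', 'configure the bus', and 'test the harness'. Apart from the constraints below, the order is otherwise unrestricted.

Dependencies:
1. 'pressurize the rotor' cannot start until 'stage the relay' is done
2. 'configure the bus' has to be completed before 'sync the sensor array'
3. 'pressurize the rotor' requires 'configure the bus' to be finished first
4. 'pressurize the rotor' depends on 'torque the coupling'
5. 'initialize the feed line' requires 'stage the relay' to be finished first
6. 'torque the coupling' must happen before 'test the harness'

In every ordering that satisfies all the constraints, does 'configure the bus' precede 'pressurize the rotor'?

Yes

Chaining the stated constraints: 'configure the bus' → 'pressurize the rotor'.
So 'configure the bus' must precede 'pressurize the rotor' in any valid ordering.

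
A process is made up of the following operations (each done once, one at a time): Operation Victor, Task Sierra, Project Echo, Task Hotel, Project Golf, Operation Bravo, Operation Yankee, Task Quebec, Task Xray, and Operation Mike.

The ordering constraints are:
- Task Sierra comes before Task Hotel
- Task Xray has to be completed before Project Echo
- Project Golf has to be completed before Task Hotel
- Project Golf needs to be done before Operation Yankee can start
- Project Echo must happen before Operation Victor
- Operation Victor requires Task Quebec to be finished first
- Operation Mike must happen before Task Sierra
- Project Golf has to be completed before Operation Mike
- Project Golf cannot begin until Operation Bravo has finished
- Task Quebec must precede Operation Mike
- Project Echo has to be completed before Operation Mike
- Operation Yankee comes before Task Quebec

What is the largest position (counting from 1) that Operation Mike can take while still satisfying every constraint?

8

The operations that are forced after Operation Mike, directly or by a chain of constraints, are Task Sierra, Task Hotel. That's 2 operations.
With 2 mandatory successors out of 10 operations total, the latest slot for Operation Mike is 10−2 = 8, and it's reachable by doing all non-successors before Operation Mike.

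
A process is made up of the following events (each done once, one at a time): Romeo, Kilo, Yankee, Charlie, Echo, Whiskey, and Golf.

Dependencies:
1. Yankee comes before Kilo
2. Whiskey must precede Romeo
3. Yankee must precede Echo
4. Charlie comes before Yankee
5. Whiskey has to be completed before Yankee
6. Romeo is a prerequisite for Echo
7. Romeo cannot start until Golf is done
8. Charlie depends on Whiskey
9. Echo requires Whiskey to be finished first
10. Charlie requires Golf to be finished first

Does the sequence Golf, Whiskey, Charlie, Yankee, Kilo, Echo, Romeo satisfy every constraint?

The sequence places Echo ahead of Romeo.
But one of the constraints requires Romeo before Echo, so this ordering violates it.

No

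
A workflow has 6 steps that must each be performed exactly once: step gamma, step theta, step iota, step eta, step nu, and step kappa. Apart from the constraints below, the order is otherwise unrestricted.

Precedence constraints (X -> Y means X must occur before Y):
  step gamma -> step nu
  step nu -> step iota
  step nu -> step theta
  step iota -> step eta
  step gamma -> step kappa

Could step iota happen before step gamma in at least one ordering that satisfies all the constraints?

No

Following step gamma → step nu → step iota, step gamma must precede step iota in every valid ordering.
So no valid ordering can have step iota before step gamma.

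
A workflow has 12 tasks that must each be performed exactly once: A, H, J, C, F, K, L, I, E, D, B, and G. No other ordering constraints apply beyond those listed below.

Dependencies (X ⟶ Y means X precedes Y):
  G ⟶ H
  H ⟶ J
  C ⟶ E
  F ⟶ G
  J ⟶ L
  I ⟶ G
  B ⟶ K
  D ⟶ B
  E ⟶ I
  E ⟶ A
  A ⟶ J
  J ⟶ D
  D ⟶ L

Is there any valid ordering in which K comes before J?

The constraints give a chain J → D → B → K, which forces J before K.
Hence K can never be scheduled before J.

No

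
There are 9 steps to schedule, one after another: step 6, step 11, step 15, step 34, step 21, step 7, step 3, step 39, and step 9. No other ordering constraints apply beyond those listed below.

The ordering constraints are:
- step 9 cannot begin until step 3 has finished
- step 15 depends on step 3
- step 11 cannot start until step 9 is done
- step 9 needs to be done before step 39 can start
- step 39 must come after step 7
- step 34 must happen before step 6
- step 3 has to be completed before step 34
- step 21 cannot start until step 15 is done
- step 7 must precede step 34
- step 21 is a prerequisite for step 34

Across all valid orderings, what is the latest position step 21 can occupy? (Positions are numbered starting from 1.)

Following every chain forward from step 21, the steps that must come later are step 6, step 34 — 2 of them.
With 2 mandatory successors out of 9 steps total, the latest slot for step 21 is 9−2 = 7, and it's reachable by doing all non-successors before step 21.

7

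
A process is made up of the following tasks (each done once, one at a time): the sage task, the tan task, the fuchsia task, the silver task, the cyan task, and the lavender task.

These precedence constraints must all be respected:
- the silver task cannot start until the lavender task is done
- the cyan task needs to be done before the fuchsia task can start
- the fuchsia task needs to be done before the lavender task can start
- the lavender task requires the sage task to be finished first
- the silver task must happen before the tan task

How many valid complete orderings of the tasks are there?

3

The tasks with no prerequisites are the sage task, the cyan task; any of them can be placed first.
Enumerating by repeatedly choosing an available task (one whose prerequisites are all placed) gives 3 distinct complete orderings.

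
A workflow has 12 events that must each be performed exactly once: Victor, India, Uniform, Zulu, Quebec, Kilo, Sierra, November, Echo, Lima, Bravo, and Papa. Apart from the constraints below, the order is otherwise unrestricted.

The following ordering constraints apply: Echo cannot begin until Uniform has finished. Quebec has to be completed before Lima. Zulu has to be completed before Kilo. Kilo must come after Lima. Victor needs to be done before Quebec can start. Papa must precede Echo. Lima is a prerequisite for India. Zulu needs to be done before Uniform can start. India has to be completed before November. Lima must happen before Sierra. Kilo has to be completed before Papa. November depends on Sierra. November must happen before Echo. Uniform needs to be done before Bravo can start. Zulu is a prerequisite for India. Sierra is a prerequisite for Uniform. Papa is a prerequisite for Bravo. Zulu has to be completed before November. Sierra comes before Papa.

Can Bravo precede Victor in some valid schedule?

Following Victor → Quebec → Lima → Kilo → Papa → Bravo, Victor must precede Bravo in every valid ordering.
So no valid ordering can have Bravo before Victor.

No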